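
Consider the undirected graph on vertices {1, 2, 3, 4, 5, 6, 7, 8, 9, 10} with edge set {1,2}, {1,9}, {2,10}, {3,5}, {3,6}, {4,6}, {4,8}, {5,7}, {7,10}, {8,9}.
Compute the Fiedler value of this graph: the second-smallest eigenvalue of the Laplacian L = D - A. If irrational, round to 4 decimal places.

With the vertex order [1, 2, 3, 4, 5, 6, 7, 8, 9, 10], the degrees are [2, 2, 2, 2, 2, 2, 2, 2, 2, 2], giving D = diag(2, 2, 2, 2, 2, 2, 2, 2, 2, 2) and L = D - A. The sorted Laplacian eigenvalues are [0, 0.3820, 0.3820, 1.3820, 1.3820, 2.6180, 2.6180, 3.6180, 3.6180, 4]; the algebraic connectivity is the second entry, 0.3820. The largest eigenvalue, 4, is at most the vertex count 10. There is one zero in the spectrum, matching the 1 component.

0.3820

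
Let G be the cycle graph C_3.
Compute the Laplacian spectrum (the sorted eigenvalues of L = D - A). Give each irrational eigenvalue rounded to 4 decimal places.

[0, 3, 3]

The graph has 3 vertices and degree multiset [2, 2, 2]; D is the diagonal matrix of degrees and L = D - A. L is symmetric positive semidefinite, so every eigenvalue is real and nonnegative.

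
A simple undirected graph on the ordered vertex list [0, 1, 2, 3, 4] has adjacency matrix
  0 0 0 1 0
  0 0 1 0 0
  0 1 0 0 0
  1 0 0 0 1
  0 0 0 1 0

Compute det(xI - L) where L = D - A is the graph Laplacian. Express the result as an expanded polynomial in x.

x^5 - 6x^4 + 11x^3 - 6x^2

Each diagonal entry of L is the vertex degree and each off-diagonal entry is -1 where an edge is present, 0 otherwise; in the order [0, 1, 2, 3, 4] the diagonal is [1, 1, 1, 2, 1]. The eigenvalues of L are [0, 0, 1, 2, 3]; the characteristic polynomial is the product of (x - lambda_i), which multiplies out to x^5 - 6x^4 + 11x^3 - 6x^2. The constant term is 0 because L is singular (the all-ones vector lies in its kernel). The largest eigenvalue, 3, is at most the vertex count 5.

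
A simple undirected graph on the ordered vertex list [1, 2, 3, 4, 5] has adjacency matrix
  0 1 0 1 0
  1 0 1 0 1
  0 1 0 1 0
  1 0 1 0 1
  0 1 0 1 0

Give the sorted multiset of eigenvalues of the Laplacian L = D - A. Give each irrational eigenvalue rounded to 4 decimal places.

Each diagonal entry of L is the vertex degree and each off-diagonal entry is -1 where an edge is present, 0 otherwise; in the order [1, 2, 3, 4, 5] the diagonal is [2, 3, 2, 3, 2]. The multiplicity of 0 as a Laplacian eigenvalue equals the number of connected components. There is one zero in the spectrum, matching the 1 component. The largest eigenvalue, 5, is at most the vertex count 5.

[0, 2, 2, 3, 5]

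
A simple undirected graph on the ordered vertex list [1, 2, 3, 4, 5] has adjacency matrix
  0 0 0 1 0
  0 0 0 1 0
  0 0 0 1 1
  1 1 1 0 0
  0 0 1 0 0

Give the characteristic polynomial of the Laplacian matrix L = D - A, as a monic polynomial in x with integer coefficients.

x^5 - 8x^4 + 20x^3 - 18x^2 + 5x

Reading degrees in the order [1, 2, 3, 4, 5] gives [1, 1, 2, 3, 1]; set D = diag(1, 1, 2, 3, 1) and form L = D - A. L has integer entries, so p(x) = det(xI - L) has integer coefficients. Expanding the determinant yields x^5 - 8x^4 + 20x^3 - 18x^2 + 5x. The constant term is 0 because L is singular (the all-ones vector lies in its kernel). There is one zero in the spectrum, matching the 1 component.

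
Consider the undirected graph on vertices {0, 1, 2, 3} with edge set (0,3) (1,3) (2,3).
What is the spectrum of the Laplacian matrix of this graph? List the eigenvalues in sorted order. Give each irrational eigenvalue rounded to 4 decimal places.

[0, 1, 1, 4]

With the vertex order [0, 1, 2, 3], the degrees are [1, 1, 1, 3], giving D = diag(1, 1, 1, 3) and L = D - A. Diagonalising L (or applying a numerical eigensolver to the 4x4 matrix) gives the spectrum above. There is one zero in the spectrum, matching the 1 component. The eigenvalues sum to 6, which equals trace(L) = 2|E|.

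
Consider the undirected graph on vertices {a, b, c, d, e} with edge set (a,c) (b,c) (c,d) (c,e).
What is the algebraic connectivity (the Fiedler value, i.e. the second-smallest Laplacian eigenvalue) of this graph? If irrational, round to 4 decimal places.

Reading degrees in the order [a, b, c, d, e] gives [1, 1, 4, 1, 1]; set D = diag(1, 1, 4, 1, 1) and form L = D - A. Computing the eigenvalues of L and sorting gives [0, 1, 1, 1, 5]. The Fiedler value lambda_2 = 1 is strictly positive, so the graph is connected. There is one zero in the spectrum, matching the 1 component.

1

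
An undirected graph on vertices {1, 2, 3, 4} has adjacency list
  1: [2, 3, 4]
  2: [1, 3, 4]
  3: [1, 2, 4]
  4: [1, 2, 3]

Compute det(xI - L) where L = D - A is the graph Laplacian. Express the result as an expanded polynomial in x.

x^4 - 12x^3 + 48x^2 - 64x

With the vertex order [1, 2, 3, 4], the degrees are [3, 3, 3, 3], giving D = diag(3, 3, 3, 3) and L = D - A. The eigenvalues of L are [0, 4, 4, 4]; the characteristic polynomial is the product of (x - lambda_i), which multiplies out to x^4 - 12x^3 + 48x^2 - 64x. Since p(0) = det(-L) = 0, x divides p(x). There is one zero in the spectrum, matching the 1 component. The eigenvalues sum to 12, which equals trace(L) = 2|E|.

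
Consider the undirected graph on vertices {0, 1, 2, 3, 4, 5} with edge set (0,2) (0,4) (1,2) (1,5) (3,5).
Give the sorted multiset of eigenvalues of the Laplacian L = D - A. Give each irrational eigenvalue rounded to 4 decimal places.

Each diagonal entry of L is the vertex degree and each off-diagonal entry is -1 where an edge is present, 0 otherwise; in the order [0, 1, 2, 3, 4, 5] the diagonal is [2, 2, 2, 1, 1, 2]. L is symmetric positive semidefinite, so every eigenvalue is real and nonnegative. The single zero eigenvalue shows the graph is connected.

[0, 0.2679, 1, 2, 3, 3.7321]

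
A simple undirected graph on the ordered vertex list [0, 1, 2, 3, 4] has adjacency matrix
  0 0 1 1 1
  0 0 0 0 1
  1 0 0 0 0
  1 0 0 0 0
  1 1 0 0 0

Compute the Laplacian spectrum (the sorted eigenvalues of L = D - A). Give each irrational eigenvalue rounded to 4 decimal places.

[0, 0.5188, 1, 2.3111, 4.1701]

Each diagonal entry of L is the vertex degree and each off-diagonal entry is -1 where an edge is present, 0 otherwise; in the order [0, 1, 2, 3, 4] the diagonal is [3, 1, 1, 1, 2]. The multiplicity of 0 as a Laplacian eigenvalue equals the number of connected components. The eigenvalues sum to 8, which equals trace(L) = 2|E|. By the matrix-tree theorem the graph has (1/5) * product of the nonzero eigenvalues = 1 spanning tree.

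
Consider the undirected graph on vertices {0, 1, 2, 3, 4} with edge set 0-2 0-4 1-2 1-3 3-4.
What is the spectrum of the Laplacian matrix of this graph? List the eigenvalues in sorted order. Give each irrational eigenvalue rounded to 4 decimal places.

Reading degrees in the order [0, 1, 2, 3, 4] gives [2, 2, 2, 2, 2]; set D = diag(2, 2, 2, 2, 2) and form L = D - A. The multiplicity of 0 as a Laplacian eigenvalue equals the number of connected components. The single zero eigenvalue shows the graph is connected. There is one zero in the spectrum, matching the 1 component.

[0, 1.3820, 1.3820, 3.6180, 3.6180]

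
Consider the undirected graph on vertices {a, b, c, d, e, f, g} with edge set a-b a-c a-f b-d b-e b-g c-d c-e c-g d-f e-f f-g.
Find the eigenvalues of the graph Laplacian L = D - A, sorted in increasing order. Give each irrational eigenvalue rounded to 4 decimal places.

[0, 3, 3, 3, 4, 4, 7]

Reading degrees in the order [a, b, c, d, e, f, g] gives [3, 4, 4, 3, 3, 4, 3]; set D = diag(3, 4, 4, 3, 3, 4, 3) and form L = D - A. The multiplicity of 0 as a Laplacian eigenvalue equals the number of connected components. The eigenvalues sum to 24, which equals trace(L) = 2|E|. There is one zero in the spectrum, matching the 1 component.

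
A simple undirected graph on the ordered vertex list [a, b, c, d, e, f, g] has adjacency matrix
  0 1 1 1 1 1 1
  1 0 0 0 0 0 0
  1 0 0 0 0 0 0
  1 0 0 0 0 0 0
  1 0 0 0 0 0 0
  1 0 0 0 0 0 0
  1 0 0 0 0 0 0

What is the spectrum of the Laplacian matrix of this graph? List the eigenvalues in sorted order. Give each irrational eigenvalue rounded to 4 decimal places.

Each diagonal entry of L is the vertex degree and each off-diagonal entry is -1 where an edge is present, 0 otherwise; in the order [a, b, c, d, e, f, g] the diagonal is [6, 1, 1, 1, 1, 1, 1]. Since every row of L sums to 0, the all-ones vector is in the kernel and 0 is an eigenvalue. The eigenvalues sum to 12, which equals trace(L) = 2|E|. By the matrix-tree theorem the graph has (1/7) * product of the nonzero eigenvalues = 1 spanning tree.

[0, 1, 1, 1, 1, 1, 7]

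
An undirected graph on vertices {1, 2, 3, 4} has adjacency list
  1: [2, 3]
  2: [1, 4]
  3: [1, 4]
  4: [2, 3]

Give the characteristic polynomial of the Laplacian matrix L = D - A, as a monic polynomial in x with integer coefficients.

x^4 - 8x^3 + 20x^2 - 16x

With the vertex order [1, 2, 3, 4], the degrees are [2, 2, 2, 2], giving D = diag(2, 2, 2, 2) and L = D - A. Computing det(xI - L) by cofactor expansion (or equivalently via sum-over-permutations) gives x^4 - 8x^3 + 20x^2 - 16x. Since p(0) = det(-L) = 0, x divides p(x). There is one zero in the spectrum, matching the 1 component.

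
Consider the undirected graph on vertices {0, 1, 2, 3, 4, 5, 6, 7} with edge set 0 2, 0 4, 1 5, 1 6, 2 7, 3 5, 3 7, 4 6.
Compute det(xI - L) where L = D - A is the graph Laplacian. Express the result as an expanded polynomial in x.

Each diagonal entry of L is the vertex degree and each off-diagonal entry is -1 where an edge is present, 0 otherwise; in the order [0, 1, 2, 3, 4, 5, 6, 7] the diagonal is [2, 2, 2, 2, 2, 2, 2, 2]. L has integer entries, so p(x) = det(xI - L) has integer coefficients. Expanding the determinant yields x^8 - 16x^7 + 104x^6 - 352x^5 + 660x^4 - 672x^3 + 336x^2 - 64x. The constant term is 0 because L is singular (the all-ones vector lies in its kernel). There is one zero in the spectrum, matching the 1 component.

x^8 - 16x^7 + 104x^6 - 352x^5 + 660x^4 - 672x^3 + 336x^2 - 64x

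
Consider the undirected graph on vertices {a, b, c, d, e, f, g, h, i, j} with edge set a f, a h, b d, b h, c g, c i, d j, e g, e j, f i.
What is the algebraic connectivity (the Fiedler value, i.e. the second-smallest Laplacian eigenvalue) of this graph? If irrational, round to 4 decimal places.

Reading degrees in the order [a, b, c, d, e, f, g, h, i, j] gives [2, 2, 2, 2, 2, 2, 2, 2, 2, 2]; set D = diag(2, 2, 2, 2, 2, 2, 2, 2, 2, 2) and form L = D - A. The sorted Laplacian eigenvalues are [0, 0.3820, 0.3820, 1.3820, 1.3820, 2.6180, 2.6180, 3.6180, 3.6180, 4]; the algebraic connectivity is the second entry, 0.3820. The eigenvalues sum to 20, which equals trace(L) = 2|E|.

0.3820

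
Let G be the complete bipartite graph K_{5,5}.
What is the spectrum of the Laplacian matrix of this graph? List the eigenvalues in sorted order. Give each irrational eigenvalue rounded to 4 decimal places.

The graph has 10 vertices and degree multiset [5, 5, 5, 5, 5, 5, 5, 5, 5, 5]; D is the diagonal matrix of degrees and L = D - A. Since every row of L sums to 0, the all-ones vector is in the kernel and 0 is an eigenvalue. The eigenvalues sum to 50, which equals trace(L) = 2|E|. There is one zero in the spectrum, matching the 1 component.

[0, 5, 5, 5, 5, 5, 5, 5, 5, 10]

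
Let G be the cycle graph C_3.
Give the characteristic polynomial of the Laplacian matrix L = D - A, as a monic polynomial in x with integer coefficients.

x^3 - 6x^2 + 9x

The graph has 3 vertices and degree multiset [2, 2, 2]; D is the diagonal matrix of degrees and L = D - A. Computing det(xI - L) by cofactor expansion (or equivalently via sum-over-permutations) gives x^3 - 6x^2 + 9x. Since p(0) = det(-L) = 0, x divides p(x).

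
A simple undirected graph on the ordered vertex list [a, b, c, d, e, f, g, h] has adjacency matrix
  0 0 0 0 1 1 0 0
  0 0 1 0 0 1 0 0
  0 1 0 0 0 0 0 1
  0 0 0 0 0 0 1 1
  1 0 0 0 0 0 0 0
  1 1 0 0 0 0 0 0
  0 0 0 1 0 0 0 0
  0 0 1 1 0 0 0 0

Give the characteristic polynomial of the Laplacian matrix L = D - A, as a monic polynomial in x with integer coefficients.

x^8 - 14x^7 + 78x^6 - 220x^5 + 330x^4 - 252x^3 + 84x^2 - 8x

With the vertex order [a, b, c, d, e, f, g, h], the degrees are [2, 2, 2, 2, 1, 2, 1, 2], giving D = diag(2, 2, 2, 2, 1, 2, 1, 2) and L = D - A. Computing det(xI - L) by cofactor expansion (or equivalently via sum-over-permutations) gives x^8 - 14x^7 + 78x^6 - 220x^5 + 330x^4 - 252x^3 + 84x^2 - 8x. The coefficient of x^7 equals -trace(L) = -14, matching the sum of degrees. The largest eigenvalue, 3.8478, is at most the vertex count 8.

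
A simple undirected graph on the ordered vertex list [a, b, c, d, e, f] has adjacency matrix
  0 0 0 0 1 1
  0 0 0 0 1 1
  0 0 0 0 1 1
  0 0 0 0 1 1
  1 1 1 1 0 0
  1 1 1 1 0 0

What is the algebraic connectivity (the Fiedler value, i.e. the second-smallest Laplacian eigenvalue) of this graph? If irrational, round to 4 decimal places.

2

Each diagonal entry of L is the vertex degree and each off-diagonal entry is -1 where an edge is present, 0 otherwise; in the order [a, b, c, d, e, f] the diagonal is [2, 2, 2, 2, 4, 4]. The sorted Laplacian eigenvalues are [0, 2, 2, 2, 4, 6]; the algebraic connectivity is the second entry, 2. By the matrix-tree theorem the graph has (1/6) * product of the nonzero eigenvalues = 32 spanning trees. There is one zero in the spectrum, matching the 1 component.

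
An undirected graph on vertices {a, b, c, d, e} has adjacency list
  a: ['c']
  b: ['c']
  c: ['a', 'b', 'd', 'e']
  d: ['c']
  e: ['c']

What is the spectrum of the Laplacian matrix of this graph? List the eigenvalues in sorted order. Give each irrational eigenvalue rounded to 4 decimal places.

Reading degrees in the order [a, b, c, d, e] gives [1, 1, 4, 1, 1]; set D = diag(1, 1, 4, 1, 1) and form L = D - A. L is symmetric positive semidefinite, so every eigenvalue is real and nonnegative. By the matrix-tree theorem the graph has (1/5) * product of the nonzero eigenvalues = 1 spanning tree.

[0, 1, 1, 1, 5]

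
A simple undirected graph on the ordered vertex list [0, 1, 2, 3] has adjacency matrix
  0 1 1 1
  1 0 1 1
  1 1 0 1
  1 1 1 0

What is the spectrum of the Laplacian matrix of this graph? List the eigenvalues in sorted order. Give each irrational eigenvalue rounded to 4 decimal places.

[0, 4, 4, 4]

Reading degrees in the order [0, 1, 2, 3] gives [3, 3, 3, 3]; set D = diag(3, 3, 3, 3) and form L = D - A. Since every row of L sums to 0, the all-ones vector is in the kernel and 0 is an eigenvalue. The single zero eigenvalue shows the graph is connected. By the matrix-tree theorem the graph has (1/4) * product of the nonzero eigenvalues = 16 spanning trees.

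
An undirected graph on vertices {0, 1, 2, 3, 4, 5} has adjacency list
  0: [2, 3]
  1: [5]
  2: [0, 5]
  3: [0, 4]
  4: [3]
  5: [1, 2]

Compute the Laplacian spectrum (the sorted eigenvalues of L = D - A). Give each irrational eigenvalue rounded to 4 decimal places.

[0, 0.2679, 1, 2, 3, 3.7321]

With the vertex order [0, 1, 2, 3, 4, 5], the degrees are [2, 1, 2, 2, 1, 2], giving D = diag(2, 1, 2, 2, 1, 2) and L = D - A. Since every row of L sums to 0, the all-ones vector is in the kernel and 0 is an eigenvalue. The eigenvalues sum to 10, which equals trace(L) = 2|E|.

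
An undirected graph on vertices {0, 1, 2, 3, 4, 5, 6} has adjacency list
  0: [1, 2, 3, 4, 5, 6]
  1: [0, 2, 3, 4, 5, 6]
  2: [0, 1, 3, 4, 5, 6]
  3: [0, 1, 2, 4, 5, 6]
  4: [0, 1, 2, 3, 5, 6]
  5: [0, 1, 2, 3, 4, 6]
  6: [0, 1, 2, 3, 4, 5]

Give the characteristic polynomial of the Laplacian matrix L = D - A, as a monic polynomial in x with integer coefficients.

x^7 - 42x^6 + 735x^5 - 6860x^4 + 36015x^3 - 100842x^2 + 117649x

Reading degrees in the order [0, 1, 2, 3, 4, 5, 6] gives [6, 6, 6, 6, 6, 6, 6]; set D = diag(6, 6, 6, 6, 6, 6, 6) and form L = D - A. L has integer entries, so p(x) = det(xI - L) has integer coefficients. Expanding the determinant yields x^7 - 42x^6 + 735x^5 - 6860x^4 + 36015x^3 - 100842x^2 + 117649x. The constant term is 0 because L is singular (the all-ones vector lies in its kernel). The eigenvalues sum to 42, which equals trace(L) = 2|E|.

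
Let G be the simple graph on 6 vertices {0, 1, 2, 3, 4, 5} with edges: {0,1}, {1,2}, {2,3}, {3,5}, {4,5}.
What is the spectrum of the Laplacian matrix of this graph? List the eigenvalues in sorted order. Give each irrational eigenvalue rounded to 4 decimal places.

[0, 0.2679, 1, 2, 3, 3.7321]

Each diagonal entry of L is the vertex degree and each off-diagonal entry is -1 where an edge is present, 0 otherwise; in the order [0, 1, 2, 3, 4, 5] the diagonal is [1, 2, 2, 2, 1, 2]. Since every row of L sums to 0, the all-ones vector is in the kernel and 0 is an eigenvalue.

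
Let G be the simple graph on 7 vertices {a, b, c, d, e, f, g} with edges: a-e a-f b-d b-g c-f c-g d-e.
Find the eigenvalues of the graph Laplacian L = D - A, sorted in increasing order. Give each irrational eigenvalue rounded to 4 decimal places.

[0, 0.7530, 0.7530, 2.4450, 2.4450, 3.8019, 3.8019]

Each diagonal entry of L is the vertex degree and each off-diagonal entry is -1 where an edge is present, 0 otherwise; in the order [a, b, c, d, e, f, g] the diagonal is [2, 2, 2, 2, 2, 2, 2]. L is symmetric positive semidefinite, so every eigenvalue is real and nonnegative. The single zero eigenvalue shows the graph is connected. By the matrix-tree theorem the graph has (1/7) * product of the nonzero eigenvalues = 7 spanning trees.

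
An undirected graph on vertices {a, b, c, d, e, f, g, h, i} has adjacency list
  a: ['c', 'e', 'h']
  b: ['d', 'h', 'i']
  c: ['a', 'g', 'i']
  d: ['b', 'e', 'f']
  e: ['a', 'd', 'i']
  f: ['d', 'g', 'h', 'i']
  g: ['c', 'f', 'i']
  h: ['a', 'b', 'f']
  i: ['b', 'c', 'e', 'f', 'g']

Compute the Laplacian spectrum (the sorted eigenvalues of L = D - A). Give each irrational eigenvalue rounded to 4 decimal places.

[0, 1.6614, 2.0847, 2.3379, 3.2741, 3.9264, 4.7443, 5.2345, 6.7367]

With the vertex order [a, b, c, d, e, f, g, h, i], the degrees are [3, 3, 3, 3, 3, 4, 3, 3, 5], giving D = diag(3, 3, 3, 3, 3, 4, 3, 3, 5) and L = D - A. L is symmetric positive semidefinite, so every eigenvalue is real and nonnegative. The single zero eigenvalue shows the graph is connected.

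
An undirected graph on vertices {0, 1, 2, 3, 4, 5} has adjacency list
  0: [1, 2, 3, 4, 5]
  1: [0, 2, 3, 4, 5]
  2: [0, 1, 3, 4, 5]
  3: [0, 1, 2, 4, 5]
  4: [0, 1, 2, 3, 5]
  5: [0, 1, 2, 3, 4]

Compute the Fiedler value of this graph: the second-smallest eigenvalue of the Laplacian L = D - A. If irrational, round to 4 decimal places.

6

Each diagonal entry of L is the vertex degree and each off-diagonal entry is -1 where an edge is present, 0 otherwise; in the order [0, 1, 2, 3, 4, 5] the diagonal is [5, 5, 5, 5, 5, 5]. The sorted Laplacian eigenvalues are [0, 6, 6, 6, 6, 6]; the algebraic connectivity is the second entry, 6. By the matrix-tree theorem the graph has (1/6) * product of the nonzero eigenvalues = 1296 spanning trees. The eigenvalues sum to 30, which equals trace(L) = 2|E|.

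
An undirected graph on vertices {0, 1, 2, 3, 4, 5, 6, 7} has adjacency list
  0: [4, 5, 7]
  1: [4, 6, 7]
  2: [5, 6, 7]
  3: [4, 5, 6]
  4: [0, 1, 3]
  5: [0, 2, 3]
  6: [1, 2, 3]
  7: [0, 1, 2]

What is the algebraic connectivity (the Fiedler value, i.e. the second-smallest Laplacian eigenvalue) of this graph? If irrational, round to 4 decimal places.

2

Reading degrees in the order [0, 1, 2, 3, 4, 5, 6, 7] gives [3, 3, 3, 3, 3, 3, 3, 3]; set D = diag(3, 3, 3, 3, 3, 3, 3, 3) and form L = D - A. The sorted Laplacian eigenvalues are [0, 2, 2, 2, 4, 4, 4, 6]; the algebraic connectivity is the second entry, 2. The largest eigenvalue, 6, is at most the vertex count 8.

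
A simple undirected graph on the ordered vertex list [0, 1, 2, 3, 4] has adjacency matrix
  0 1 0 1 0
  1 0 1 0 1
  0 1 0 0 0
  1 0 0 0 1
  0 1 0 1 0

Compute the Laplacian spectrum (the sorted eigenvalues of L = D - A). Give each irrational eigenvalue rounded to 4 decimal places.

With the vertex order [0, 1, 2, 3, 4], the degrees are [2, 3, 1, 2, 2], giving D = diag(2, 3, 1, 2, 2) and L = D - A. Since every row of L sums to 0, the all-ones vector is in the kernel and 0 is an eigenvalue. The largest eigenvalue, 4.4812, is at most the vertex count 5.

[0, 0.8299, 2, 2.6889, 4.4812]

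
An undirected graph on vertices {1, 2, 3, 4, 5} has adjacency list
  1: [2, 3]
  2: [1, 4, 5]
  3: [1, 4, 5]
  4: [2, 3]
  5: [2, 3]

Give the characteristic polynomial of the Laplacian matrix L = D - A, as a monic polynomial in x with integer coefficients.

Reading degrees in the order [1, 2, 3, 4, 5] gives [2, 3, 3, 2, 2]; set D = diag(2, 3, 3, 2, 2) and form L = D - A. Computing det(xI - L) by cofactor expansion (or equivalently via sum-over-permutations) gives x^5 - 12x^4 + 51x^3 - 92x^2 + 60x. The constant term is 0 because L is singular (the all-ones vector lies in its kernel). The largest eigenvalue, 5, is at most the vertex count 5.

x^5 - 12x^4 + 51x^3 - 92x^2 + 60x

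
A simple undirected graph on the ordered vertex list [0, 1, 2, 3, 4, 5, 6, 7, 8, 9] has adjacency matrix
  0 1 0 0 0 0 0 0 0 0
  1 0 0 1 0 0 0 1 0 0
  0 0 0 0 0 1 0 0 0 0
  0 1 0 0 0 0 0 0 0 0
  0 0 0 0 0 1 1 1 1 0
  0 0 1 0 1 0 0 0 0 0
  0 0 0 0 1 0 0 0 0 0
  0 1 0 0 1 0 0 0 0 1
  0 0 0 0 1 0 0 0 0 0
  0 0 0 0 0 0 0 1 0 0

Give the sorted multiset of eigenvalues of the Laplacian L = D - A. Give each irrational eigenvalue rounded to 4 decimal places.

[0, 0.2015, 0.5188, 0.6721, 1, 1, 2.3111, 2.7424, 4.1701, 5.3839]

Reading degrees in the order [0, 1, 2, 3, 4, 5, 6, 7, 8, 9] gives [1, 3, 1, 1, 4, 2, 1, 3, 1, 1]; set D = diag(1, 3, 1, 1, 4, 2, 1, 3, 1, 1) and form L = D - A. Since every row of L sums to 0, the all-ones vector is in the kernel and 0 is an eigenvalue. The largest eigenvalue, 5.3839, is at most the vertex count 10.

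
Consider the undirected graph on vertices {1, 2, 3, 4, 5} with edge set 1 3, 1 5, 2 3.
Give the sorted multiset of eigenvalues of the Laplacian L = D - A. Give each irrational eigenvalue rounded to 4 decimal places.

Reading degrees in the order [1, 2, 3, 4, 5] gives [2, 1, 2, 0, 1]; set D = diag(2, 1, 2, 0, 1) and form L = D - A. The multiplicity of 0 as a Laplacian eigenvalue equals the number of connected components. The 2 zero eigenvalues correspond to the 2 connected components.

[0, 0, 0.5858, 2, 3.4142]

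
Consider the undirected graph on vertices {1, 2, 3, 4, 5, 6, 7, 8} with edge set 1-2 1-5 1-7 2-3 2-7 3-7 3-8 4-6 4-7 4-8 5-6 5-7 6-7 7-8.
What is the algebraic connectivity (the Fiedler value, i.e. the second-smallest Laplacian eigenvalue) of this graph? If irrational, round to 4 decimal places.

1.7530

Each diagonal entry of L is the vertex degree and each off-diagonal entry is -1 where an edge is present, 0 otherwise; in the order [1, 2, 3, 4, 5, 6, 7, 8] the diagonal is [3, 3, 3, 3, 3, 3, 7, 3]. Computing the eigenvalues of L and sorting gives [0, 1.7530, 1.7530, 3.4450, 3.4450, 4.8019, 4.8019, 8]. The Fiedler value lambda_2 = 1.7530 is strictly positive, so the graph is connected. By the matrix-tree theorem the graph has (1/8) * product of the nonzero eigenvalues = 841 spanning trees.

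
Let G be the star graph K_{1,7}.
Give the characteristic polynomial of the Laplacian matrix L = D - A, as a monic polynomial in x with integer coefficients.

x^8 - 14x^7 + 63x^6 - 140x^5 + 175x^4 - 126x^3 + 49x^2 - 8x

The graph has 8 vertices and degree multiset [7, 1, 1, 1, 1, 1, 1, 1]; D is the diagonal matrix of degrees and L = D - A. The eigenvalues of L are [0, 1, 1, 1, 1, 1, 1, 8]; the characteristic polynomial is the product of (x - lambda_i), which multiplies out to x^8 - 14x^7 + 63x^6 - 140x^5 + 175x^4 - 126x^3 + 49x^2 - 8x. The constant term is 0 because L is singular (the all-ones vector lies in its kernel).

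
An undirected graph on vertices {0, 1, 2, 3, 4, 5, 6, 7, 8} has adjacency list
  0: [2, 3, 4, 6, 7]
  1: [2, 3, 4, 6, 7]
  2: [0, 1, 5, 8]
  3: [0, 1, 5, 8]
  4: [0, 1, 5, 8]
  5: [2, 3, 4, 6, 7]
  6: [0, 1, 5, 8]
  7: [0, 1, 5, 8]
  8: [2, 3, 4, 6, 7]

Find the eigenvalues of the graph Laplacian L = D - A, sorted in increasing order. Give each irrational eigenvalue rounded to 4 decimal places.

[0, 4, 4, 4, 4, 5, 5, 5, 9]

Each diagonal entry of L is the vertex degree and each off-diagonal entry is -1 where an edge is present, 0 otherwise; in the order [0, 1, 2, 3, 4, 5, 6, 7, 8] the diagonal is [5, 5, 4, 4, 4, 5, 4, 4, 5]. Since every row of L sums to 0, the all-ones vector is in the kernel and 0 is an eigenvalue. The largest eigenvalue, 9, is at most the vertex count 9.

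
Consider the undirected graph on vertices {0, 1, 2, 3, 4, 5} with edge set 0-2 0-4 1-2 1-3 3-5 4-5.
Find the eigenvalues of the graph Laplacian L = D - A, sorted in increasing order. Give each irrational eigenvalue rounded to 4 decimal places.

[0, 1, 1, 3, 3, 4]

With the vertex order [0, 1, 2, 3, 4, 5], the degrees are [2, 2, 2, 2, 2, 2], giving D = diag(2, 2, 2, 2, 2, 2) and L = D - A. The multiplicity of 0 as a Laplacian eigenvalue equals the number of connected components. The single zero eigenvalue shows the graph is connected. There is one zero in the spectrum, matching the 1 component. The eigenvalues sum to 12, which equals trace(L) = 2|E|.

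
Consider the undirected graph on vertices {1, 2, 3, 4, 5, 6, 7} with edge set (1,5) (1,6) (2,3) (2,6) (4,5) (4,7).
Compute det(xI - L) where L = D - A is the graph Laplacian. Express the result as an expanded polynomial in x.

Reading degrees in the order [1, 2, 3, 4, 5, 6, 7] gives [2, 2, 1, 2, 2, 2, 1]; set D = diag(2, 2, 1, 2, 2, 2, 1) and form L = D - A. L has integer entries, so p(x) = det(xI - L) has integer coefficients. Expanding the determinant yields x^7 - 12x^6 + 55x^5 - 120x^4 + 126x^3 - 56x^2 + 7x. Since p(0) = det(-L) = 0, x divides p(x). The eigenvalues sum to 12, which equals trace(L) = 2|E|. The largest eigenvalue, 3.8019, is at most the vertex count 7.

x^7 - 12x^6 + 55x^5 - 120x^4 + 126x^3 - 56x^2 + 7x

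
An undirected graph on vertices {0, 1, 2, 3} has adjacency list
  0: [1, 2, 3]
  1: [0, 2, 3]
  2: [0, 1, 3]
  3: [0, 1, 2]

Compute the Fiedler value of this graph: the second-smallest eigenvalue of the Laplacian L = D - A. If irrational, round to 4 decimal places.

Each diagonal entry of L is the vertex degree and each off-diagonal entry is -1 where an edge is present, 0 otherwise; in the order [0, 1, 2, 3] the diagonal is [3, 3, 3, 3]. The smallest Laplacian eigenvalue is always 0. The next one, lambda_2 = 4, measures how hard the graph is to disconnect: larger values mean better connectivity. The eigenvalues sum to 12, which equals trace(L) = 2|E|.

4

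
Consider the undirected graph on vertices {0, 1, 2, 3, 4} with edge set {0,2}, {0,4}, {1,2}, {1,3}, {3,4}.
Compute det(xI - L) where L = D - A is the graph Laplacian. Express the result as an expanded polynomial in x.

x^5 - 10x^4 + 35x^3 - 50x^2 + 25x

Reading degrees in the order [0, 1, 2, 3, 4] gives [2, 2, 2, 2, 2]; set D = diag(2, 2, 2, 2, 2) and form L = D - A. L has integer entries, so p(x) = det(xI - L) has integer coefficients. Expanding the determinant yields x^5 - 10x^4 + 35x^3 - 50x^2 + 25x. The coefficient of x^4 equals -trace(L) = -10, matching the sum of degrees. The eigenvalues sum to 10, which equals trace(L) = 2|E|.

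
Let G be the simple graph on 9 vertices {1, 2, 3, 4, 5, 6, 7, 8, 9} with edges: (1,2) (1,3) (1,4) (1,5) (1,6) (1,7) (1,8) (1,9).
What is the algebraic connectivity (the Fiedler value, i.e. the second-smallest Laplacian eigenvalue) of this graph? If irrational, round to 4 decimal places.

1

Each diagonal entry of L is the vertex degree and each off-diagonal entry is -1 where an edge is present, 0 otherwise; in the order [1, 2, 3, 4, 5, 6, 7, 8, 9] the diagonal is [8, 1, 1, 1, 1, 1, 1, 1, 1]. Computing the eigenvalues of L and sorting gives [0, 1, 1, 1, 1, 1, 1, 1, 9]. The Fiedler value lambda_2 = 1 is strictly positive, so the graph is connected.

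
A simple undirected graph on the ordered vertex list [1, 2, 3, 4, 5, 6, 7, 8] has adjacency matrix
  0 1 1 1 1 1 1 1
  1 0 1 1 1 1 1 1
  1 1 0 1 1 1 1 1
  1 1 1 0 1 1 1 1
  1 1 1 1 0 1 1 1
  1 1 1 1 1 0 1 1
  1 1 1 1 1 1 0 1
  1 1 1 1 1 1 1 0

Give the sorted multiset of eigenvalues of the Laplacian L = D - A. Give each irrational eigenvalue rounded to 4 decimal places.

With the vertex order [1, 2, 3, 4, 5, 6, 7, 8], the degrees are [7, 7, 7, 7, 7, 7, 7, 7], giving D = diag(7, 7, 7, 7, 7, 7, 7, 7) and L = D - A. The multiplicity of 0 as a Laplacian eigenvalue equals the number of connected components. The single zero eigenvalue shows the graph is connected. The largest eigenvalue, 8, is at most the vertex count 8.

[0, 8, 8, 8, 8, 8, 8, 8]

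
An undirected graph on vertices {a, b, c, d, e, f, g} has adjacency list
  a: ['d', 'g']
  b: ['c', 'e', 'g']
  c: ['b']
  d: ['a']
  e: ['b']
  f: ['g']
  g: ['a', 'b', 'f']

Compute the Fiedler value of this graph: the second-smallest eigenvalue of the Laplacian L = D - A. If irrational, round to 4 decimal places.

0.3217

Each diagonal entry of L is the vertex degree and each off-diagonal entry is -1 where an edge is present, 0 otherwise; in the order [a, b, c, d, e, f, g] the diagonal is [2, 3, 1, 1, 1, 1, 3]. The smallest Laplacian eigenvalue is always 0. The next one, lambda_2 = 0.3217, measures how hard the graph is to disconnect: larger values mean better connectivity. The eigenvalues sum to 12, which equals trace(L) = 2|E|.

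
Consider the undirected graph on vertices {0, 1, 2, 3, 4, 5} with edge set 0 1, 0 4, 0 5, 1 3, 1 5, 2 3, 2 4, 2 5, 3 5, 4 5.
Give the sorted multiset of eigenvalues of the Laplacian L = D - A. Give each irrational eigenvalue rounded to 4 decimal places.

[0, 2.3820, 2.3820, 4.6180, 4.6180, 6]

With the vertex order [0, 1, 2, 3, 4, 5], the degrees are [3, 3, 3, 3, 3, 5], giving D = diag(3, 3, 3, 3, 3, 5) and L = D - A. The multiplicity of 0 as a Laplacian eigenvalue equals the number of connected components. By the matrix-tree theorem the graph has (1/6) * product of the nonzero eigenvalues = 121 spanning trees. The eigenvalues sum to 20, which equals trace(L) = 2|E|.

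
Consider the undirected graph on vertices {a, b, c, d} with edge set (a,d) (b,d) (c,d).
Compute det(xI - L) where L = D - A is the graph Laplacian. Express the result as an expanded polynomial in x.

x^4 - 6x^3 + 9x^2 - 4x

Reading degrees in the order [a, b, c, d] gives [1, 1, 1, 3]; set D = diag(1, 1, 1, 3) and form L = D - A. The eigenvalues of L are [0, 1, 1, 4]; the characteristic polynomial is the product of (x - lambda_i), which multiplies out to x^4 - 6x^3 + 9x^2 - 4x. Since p(0) = det(-L) = 0, x divides p(x).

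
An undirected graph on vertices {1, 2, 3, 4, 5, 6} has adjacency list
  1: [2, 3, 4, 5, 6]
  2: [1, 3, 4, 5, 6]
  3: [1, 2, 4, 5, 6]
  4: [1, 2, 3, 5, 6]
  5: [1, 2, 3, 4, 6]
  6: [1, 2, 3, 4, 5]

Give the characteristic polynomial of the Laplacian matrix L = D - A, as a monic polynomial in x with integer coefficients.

x^6 - 30x^5 + 360x^4 - 2160x^3 + 6480x^2 - 7776x

Each diagonal entry of L is the vertex degree and each off-diagonal entry is -1 where an edge is present, 0 otherwise; in the order [1, 2, 3, 4, 5, 6] the diagonal is [5, 5, 5, 5, 5, 5]. The eigenvalues of L are [0, 6, 6, 6, 6, 6]; the characteristic polynomial is the product of (x - lambda_i), which multiplies out to x^6 - 30x^5 + 360x^4 - 2160x^3 + 6480x^2 - 7776x. The constant term is 0 because L is singular (the all-ones vector lies in its kernel).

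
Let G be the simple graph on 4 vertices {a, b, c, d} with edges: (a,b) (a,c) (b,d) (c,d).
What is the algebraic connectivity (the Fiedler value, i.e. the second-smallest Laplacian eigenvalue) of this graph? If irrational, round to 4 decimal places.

Reading degrees in the order [a, b, c, d] gives [2, 2, 2, 2]; set D = diag(2, 2, 2, 2) and form L = D - A. The sorted Laplacian eigenvalues are [0, 2, 2, 4]; the algebraic connectivity is the second entry, 2. There is one zero in the spectrum, matching the 1 component.

2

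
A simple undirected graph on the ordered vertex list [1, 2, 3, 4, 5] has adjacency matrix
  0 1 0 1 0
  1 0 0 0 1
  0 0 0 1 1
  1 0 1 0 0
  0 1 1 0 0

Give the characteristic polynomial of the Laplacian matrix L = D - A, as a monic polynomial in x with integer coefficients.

Each diagonal entry of L is the vertex degree and each off-diagonal entry is -1 where an edge is present, 0 otherwise; in the order [1, 2, 3, 4, 5] the diagonal is [2, 2, 2, 2, 2]. Computing det(xI - L) by cofactor expansion (or equivalently via sum-over-permutations) gives x^5 - 10x^4 + 35x^3 - 50x^2 + 25x. The coefficient of x^4 equals -trace(L) = -10, matching the sum of degrees. The eigenvalues sum to 10, which equals trace(L) = 2|E|.

x^5 - 10x^4 + 35x^3 - 50x^2 + 25x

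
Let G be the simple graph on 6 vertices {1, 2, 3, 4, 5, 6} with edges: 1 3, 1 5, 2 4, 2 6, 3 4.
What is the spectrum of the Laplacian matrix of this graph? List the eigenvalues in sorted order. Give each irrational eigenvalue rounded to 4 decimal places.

With the vertex order [1, 2, 3, 4, 5, 6], the degrees are [2, 2, 2, 2, 1, 1], giving D = diag(2, 2, 2, 2, 1, 1) and L = D - A. The multiplicity of 0 as a Laplacian eigenvalue equals the number of connected components. The single zero eigenvalue shows the graph is connected. The largest eigenvalue, 3.7321, is at most the vertex count 6.

[0, 0.2679, 1, 2, 3, 3.7321]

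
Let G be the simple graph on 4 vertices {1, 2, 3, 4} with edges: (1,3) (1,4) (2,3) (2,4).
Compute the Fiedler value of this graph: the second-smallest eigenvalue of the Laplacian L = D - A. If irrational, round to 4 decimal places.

Reading degrees in the order [1, 2, 3, 4] gives [2, 2, 2, 2]; set D = diag(2, 2, 2, 2) and form L = D - A. The smallest Laplacian eigenvalue is always 0. The next one, lambda_2 = 2, measures how hard the graph is to disconnect: larger values mean better connectivity. The eigenvalues sum to 8, which equals trace(L) = 2|E|.

2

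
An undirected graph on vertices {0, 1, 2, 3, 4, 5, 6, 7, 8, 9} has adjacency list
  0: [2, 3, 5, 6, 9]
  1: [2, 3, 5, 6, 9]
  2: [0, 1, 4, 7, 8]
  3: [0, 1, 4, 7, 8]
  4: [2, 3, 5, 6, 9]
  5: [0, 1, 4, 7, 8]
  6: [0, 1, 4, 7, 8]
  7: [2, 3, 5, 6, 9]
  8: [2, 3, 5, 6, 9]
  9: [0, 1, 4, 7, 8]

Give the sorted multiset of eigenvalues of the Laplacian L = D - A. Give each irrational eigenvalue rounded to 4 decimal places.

[0, 5, 5, 5, 5, 5, 5, 5, 5, 10]

With the vertex order [0, 1, 2, 3, 4, 5, 6, 7, 8, 9], the degrees are [5, 5, 5, 5, 5, 5, 5, 5, 5, 5], giving D = diag(5, 5, 5, 5, 5, 5, 5, 5, 5, 5) and L = D - A. The multiplicity of 0 as a Laplacian eigenvalue equals the number of connected components. The single zero eigenvalue shows the graph is connected.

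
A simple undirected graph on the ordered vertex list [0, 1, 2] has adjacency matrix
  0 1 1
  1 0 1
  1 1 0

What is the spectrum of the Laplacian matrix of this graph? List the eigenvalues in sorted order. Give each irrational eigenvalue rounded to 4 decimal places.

[0, 3, 3]

Each diagonal entry of L is the vertex degree and each off-diagonal entry is -1 where an edge is present, 0 otherwise; in the order [0, 1, 2] the diagonal is [2, 2, 2]. The multiplicity of 0 as a Laplacian eigenvalue equals the number of connected components. The single zero eigenvalue shows the graph is connected. The eigenvalues sum to 6, which equals trace(L) = 2|E|.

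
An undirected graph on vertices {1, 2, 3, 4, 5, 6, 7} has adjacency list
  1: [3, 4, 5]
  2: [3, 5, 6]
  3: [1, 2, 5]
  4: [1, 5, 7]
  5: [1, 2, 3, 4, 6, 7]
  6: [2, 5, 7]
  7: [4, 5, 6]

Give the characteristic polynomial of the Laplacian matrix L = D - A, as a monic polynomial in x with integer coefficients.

x^7 - 24x^6 + 231x^5 - 1140x^4 + 3036x^3 - 4128x^2 + 2240x

Each diagonal entry of L is the vertex degree and each off-diagonal entry is -1 where an edge is present, 0 otherwise; in the order [1, 2, 3, 4, 5, 6, 7] the diagonal is [3, 3, 3, 3, 6, 3, 3]. The eigenvalues of L are [0, 2, 2, 4, 4, 5, 7]; the characteristic polynomial is the product of (x - lambda_i), which multiplies out to x^7 - 24x^6 + 231x^5 - 1140x^4 + 3036x^3 - 4128x^2 + 2240x. Since p(0) = det(-L) = 0, x divides p(x). By the matrix-tree theorem the graph has (1/7) * product of the nonzero eigenvalues = 320 spanning trees.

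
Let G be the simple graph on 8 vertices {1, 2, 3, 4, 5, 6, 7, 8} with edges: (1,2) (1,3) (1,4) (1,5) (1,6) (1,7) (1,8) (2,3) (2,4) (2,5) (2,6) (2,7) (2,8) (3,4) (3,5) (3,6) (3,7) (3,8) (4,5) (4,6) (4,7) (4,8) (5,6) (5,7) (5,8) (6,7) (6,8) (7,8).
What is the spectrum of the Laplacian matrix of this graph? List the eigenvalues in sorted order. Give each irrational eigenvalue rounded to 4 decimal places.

[0, 8, 8, 8, 8, 8, 8, 8]

Each diagonal entry of L is the vertex degree and each off-diagonal entry is -1 where an edge is present, 0 otherwise; in the order [1, 2, 3, 4, 5, 6, 7, 8] the diagonal is [7, 7, 7, 7, 7, 7, 7, 7]. Since every row of L sums to 0, the all-ones vector is in the kernel and 0 is an eigenvalue. The eigenvalues sum to 56, which equals trace(L) = 2|E|. By the matrix-tree theorem the graph has (1/8) * product of the nonzero eigenvalues = 262144 spanning trees.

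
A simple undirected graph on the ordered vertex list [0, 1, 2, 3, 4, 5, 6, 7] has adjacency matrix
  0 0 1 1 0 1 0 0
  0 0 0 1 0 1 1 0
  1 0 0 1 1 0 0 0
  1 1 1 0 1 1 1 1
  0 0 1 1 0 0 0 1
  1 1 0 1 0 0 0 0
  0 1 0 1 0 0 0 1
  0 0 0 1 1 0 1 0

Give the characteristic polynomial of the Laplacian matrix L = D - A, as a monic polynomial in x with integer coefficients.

x^8 - 28x^7 + 322x^6 - 1974x^5 + 6965x^4 - 14126x^3 + 15225x^2 - 6728x

With the vertex order [0, 1, 2, 3, 4, 5, 6, 7], the degrees are [3, 3, 3, 7, 3, 3, 3, 3], giving D = diag(3, 3, 3, 7, 3, 3, 3, 3) and L = D - A. L has integer entries, so p(x) = det(xI - L) has integer coefficients. Expanding the determinant yields x^8 - 28x^7 + 322x^6 - 1974x^5 + 6965x^4 - 14126x^3 + 15225x^2 - 6728x. Since p(0) = det(-L) = 0, x divides p(x). The eigenvalues sum to 28, which equals trace(L) = 2|E|.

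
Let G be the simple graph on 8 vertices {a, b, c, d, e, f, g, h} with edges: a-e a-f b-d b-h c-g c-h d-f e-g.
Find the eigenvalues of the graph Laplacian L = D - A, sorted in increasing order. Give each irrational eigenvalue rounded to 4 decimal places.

With the vertex order [a, b, c, d, e, f, g, h], the degrees are [2, 2, 2, 2, 2, 2, 2, 2], giving D = diag(2, 2, 2, 2, 2, 2, 2, 2) and L = D - A. Since every row of L sums to 0, the all-ones vector is in the kernel and 0 is an eigenvalue. The single zero eigenvalue shows the graph is connected. The largest eigenvalue, 4, is at most the vertex count 8.

[0, 0.5858, 0.5858, 2, 2, 3.4142, 3.4142, 4]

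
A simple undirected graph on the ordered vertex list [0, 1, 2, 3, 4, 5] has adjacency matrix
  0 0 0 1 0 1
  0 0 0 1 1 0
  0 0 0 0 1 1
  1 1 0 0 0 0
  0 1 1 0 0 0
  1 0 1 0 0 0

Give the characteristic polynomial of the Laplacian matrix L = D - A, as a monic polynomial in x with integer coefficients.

Reading degrees in the order [0, 1, 2, 3, 4, 5] gives [2, 2, 2, 2, 2, 2]; set D = diag(2, 2, 2, 2, 2, 2) and form L = D - A. Computing det(xI - L) by cofactor expansion (or equivalently via sum-over-permutations) gives x^6 - 12x^5 + 54x^4 - 112x^3 + 105x^2 - 36x. The constant term is 0 because L is singular (the all-ones vector lies in its kernel). By the matrix-tree theorem the graph has (1/6) * product of the nonzero eigenvalues = 6 spanning trees.

x^6 - 12x^5 + 54x^4 - 112x^3 + 105x^2 - 36x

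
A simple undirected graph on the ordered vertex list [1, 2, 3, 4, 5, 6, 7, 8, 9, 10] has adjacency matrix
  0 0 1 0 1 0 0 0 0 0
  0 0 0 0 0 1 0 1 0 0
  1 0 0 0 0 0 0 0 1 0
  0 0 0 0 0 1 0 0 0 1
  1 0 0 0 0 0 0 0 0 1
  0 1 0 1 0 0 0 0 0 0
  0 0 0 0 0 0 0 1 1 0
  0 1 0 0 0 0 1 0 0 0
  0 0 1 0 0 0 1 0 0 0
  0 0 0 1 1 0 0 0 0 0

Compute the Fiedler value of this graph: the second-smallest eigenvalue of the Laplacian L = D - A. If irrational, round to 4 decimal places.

0.3820

Reading degrees in the order [1, 2, 3, 4, 5, 6, 7, 8, 9, 10] gives [2, 2, 2, 2, 2, 2, 2, 2, 2, 2]; set D = diag(2, 2, 2, 2, 2, 2, 2, 2, 2, 2) and form L = D - A. The sorted Laplacian eigenvalues are [0, 0.3820, 0.3820, 1.3820, 1.3820, 2.6180, 2.6180, 3.6180, 3.6180, 4]; the algebraic connectivity is the second entry, 0.3820. There is one zero in the spectrum, matching the 1 component.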